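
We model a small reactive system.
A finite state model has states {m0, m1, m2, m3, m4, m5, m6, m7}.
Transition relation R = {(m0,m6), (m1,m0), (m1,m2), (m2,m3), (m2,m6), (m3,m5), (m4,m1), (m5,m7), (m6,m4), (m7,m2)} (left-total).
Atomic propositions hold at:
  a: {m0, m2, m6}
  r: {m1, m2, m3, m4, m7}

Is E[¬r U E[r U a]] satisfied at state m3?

No

Sat(¬r) = {m0, m5, m6}
E[r U a]: least fixpoint, start Z0 = Sat(a) = {m0, m2, m6}, add states in Sat(r) with some successor in Z. Z1 = {m0, m1, m2, m6, m7}; Z2 = {m0, m1, m2, m4, m6, m7}; fixed.
Sat(E[r U a]) = {m0, m1, m2, m4, m6, m7}
E[¬r U E[r U a]]: least fixpoint, start Z0 = Sat(E[r U a]) = {m0, m1, m2, m4, m6, m7}, add states in Sat(¬r) with some successor in Z. Z1 = {m0, m1, m2, m4, m5, m6, m7}; fixed.
Sat(E[¬r U E[r U a]]) = {m0, m1, m2, m4, m5, m6, m7}
m3 ∉ Sat(E[¬r U E[r U a]]) = {m0, m1, m2, m4, m5, m6, m7}, so the formula does not hold at m3.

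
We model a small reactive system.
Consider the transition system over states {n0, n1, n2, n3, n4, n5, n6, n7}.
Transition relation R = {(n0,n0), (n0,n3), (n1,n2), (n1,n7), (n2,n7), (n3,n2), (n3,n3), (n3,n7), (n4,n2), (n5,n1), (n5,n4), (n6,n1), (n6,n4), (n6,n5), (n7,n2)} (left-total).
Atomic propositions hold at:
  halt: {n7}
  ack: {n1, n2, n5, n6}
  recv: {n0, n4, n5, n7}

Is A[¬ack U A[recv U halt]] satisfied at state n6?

Sat(¬ack) = {n0, n3, n4, n7}
A[recv U halt]: least fixpoint, start Z0 = Sat(halt) = {n7}, add states in Sat(recv) with every successor in Z. Already a fixed point.
Sat(A[recv U halt]) = {n7}
A[¬ack U A[recv U halt]]: least fixpoint, start Z0 = Sat(A[recv U halt]) = {n7}, add states in Sat(¬ack) with every successor in Z. Already a fixed point.
Sat(A[¬ack U A[recv U halt]]) = {n7}
n6 ∉ Sat(A[¬ack U A[recv U halt]]) = {n7}, so the formula does not hold at n6.

No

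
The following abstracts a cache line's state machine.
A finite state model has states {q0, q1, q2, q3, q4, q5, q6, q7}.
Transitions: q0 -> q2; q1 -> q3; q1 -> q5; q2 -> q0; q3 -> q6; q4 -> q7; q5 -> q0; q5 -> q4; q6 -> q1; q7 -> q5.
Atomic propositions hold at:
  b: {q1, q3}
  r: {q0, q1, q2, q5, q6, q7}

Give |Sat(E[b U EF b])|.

3

EF b: least fixpoint, start Z0 = {q1, q3}, add states with some successor in Z. Z1 = {q1, q3, q6}; fixed.
Sat(EF b) = {q1, q3, q6}
E[b U EF b]: least fixpoint, start Z0 = Sat(EF b) = {q1, q3, q6}, add states in Sat(b) with some successor in Z. Already a fixed point.
Sat(E[b U EF b]) = {q1, q3, q6}
|Sat(E[b U EF b])| = |{q1, q3, q6}| = 3.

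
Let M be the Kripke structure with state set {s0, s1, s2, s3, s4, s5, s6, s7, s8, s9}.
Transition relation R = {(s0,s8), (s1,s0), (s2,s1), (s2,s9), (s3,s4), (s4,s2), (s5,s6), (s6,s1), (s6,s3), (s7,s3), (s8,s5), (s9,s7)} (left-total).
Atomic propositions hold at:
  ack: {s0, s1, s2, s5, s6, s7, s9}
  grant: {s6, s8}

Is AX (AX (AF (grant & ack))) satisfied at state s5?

No

Sat(grant & ack) = {s6}
AF (grant & ack): least fixpoint, start Z0 = {s6}, add states with every successor in Z. Z1 = {s5, s6}; Z2 = {s5, s6, s8}; Z3 = {s0, s5, s6, s8}; Z4 = {s0, s1, s5, s6, s8}; fixed.
Sat(AF (grant & ack)) = {s0, s1, s5, s6, s8}
Sat(AX (AF (grant & ack))) = {s : every successor in {s0, s1, s5, s6, s8}} = {s0, s1, s5, s8}
Sat(AX (AX (AF (grant & ack)))) = {s : every successor in {s0, s1, s5, s8}} = {s0, s1, s8}
s5 ∉ Sat(AX (AX (AF (grant & ack)))) = {s0, s1, s8}, so the formula does not hold at s5.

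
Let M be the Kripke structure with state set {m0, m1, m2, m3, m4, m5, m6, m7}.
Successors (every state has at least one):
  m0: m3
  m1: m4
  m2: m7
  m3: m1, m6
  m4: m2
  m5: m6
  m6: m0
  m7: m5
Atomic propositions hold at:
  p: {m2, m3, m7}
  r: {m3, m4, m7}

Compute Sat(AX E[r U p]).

{m0, m1, m2, m4}

E[r U p]: least fixpoint, start Z0 = Sat(p) = {m2, m3, m7}, add states in Sat(r) with some successor in Z. Z1 = {m2, m3, m4, m7}; fixed.
Sat(E[r U p]) = {m2, m3, m4, m7}
Sat(AX E[r U p]) = {s : every successor in {m2, m3, m4, m7}} = {m0, m1, m2, m4}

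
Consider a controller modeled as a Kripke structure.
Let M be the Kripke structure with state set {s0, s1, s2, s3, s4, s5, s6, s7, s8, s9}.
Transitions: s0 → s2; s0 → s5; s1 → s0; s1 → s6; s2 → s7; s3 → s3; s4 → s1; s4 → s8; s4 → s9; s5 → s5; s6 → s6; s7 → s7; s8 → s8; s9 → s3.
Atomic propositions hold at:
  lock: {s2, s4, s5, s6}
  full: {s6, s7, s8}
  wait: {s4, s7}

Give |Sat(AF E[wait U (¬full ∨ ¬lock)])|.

Sat(¬full) = {s0, s1, s2, s3, s4, s5, s9}
Sat(¬lock) = {s0, s1, s3, s7, s8, s9}
Sat(¬full ∨ ¬lock) = {s0, s1, s2, s3, s4, s5, s7, s8, s9}
E[wait U (¬full ∨ ¬lock)]: least fixpoint, start Z0 = Sat((¬full ∨ ¬lock)) = {s0, s1, s2, s3, s4, s5, s7, s8, s9}, add states in Sat(wait) with some successor in Z. Already a fixed point.
Sat(E[wait U (¬full ∨ ¬lock)]) = {s0, s1, s2, s3, s4, s5, s7, s8, s9}
AF E[wait U (¬full ∨ ¬lock)]: least fixpoint, start Z0 = {s0, s1, s2, s3, s4, s5, s7, s8, s9}, add states with every successor in Z. Already a fixed point.
Sat(AF E[wait U (¬full ∨ ¬lock)]) = {s0, s1, s2, s3, s4, s5, s7, s8, s9}
|Sat(AF E[wait U (¬full ∨ ¬lock)])| = |{s0, s1, s2, s3, s4, s5, s7, s8, s9}| = 9.

9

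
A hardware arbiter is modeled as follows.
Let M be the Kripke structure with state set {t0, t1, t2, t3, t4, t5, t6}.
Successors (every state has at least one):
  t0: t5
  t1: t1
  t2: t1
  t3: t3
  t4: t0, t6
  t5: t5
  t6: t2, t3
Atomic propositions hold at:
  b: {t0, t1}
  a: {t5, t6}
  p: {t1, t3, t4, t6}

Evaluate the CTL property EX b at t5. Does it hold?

No

Sat(EX b) = {s : some successor in {t0, t1}} = {t1, t2, t4}
t5 ∉ Sat(EX b) = {t1, t2, t4}, so the formula does not hold at t5.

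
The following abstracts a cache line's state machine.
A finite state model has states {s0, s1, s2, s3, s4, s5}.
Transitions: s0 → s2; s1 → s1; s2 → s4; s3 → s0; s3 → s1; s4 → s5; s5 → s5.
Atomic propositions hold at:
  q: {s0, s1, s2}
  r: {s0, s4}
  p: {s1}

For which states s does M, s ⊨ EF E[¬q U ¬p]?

{s0, s2, s3, s4, s5}

Sat(¬q) = {s3, s4, s5}
Sat(¬p) = {s0, s2, s3, s4, s5}
E[¬q U ¬p]: least fixpoint, start Z0 = Sat(¬p) = {s0, s2, s3, s4, s5}, add states in Sat(¬q) with some successor in Z. Already a fixed point.
Sat(E[¬q U ¬p]) = {s0, s2, s3, s4, s5}
EF E[¬q U ¬p]: least fixpoint, start Z0 = {s0, s2, s3, s4, s5}, add states with some successor in Z. Already a fixed point.
Sat(EF E[¬q U ¬p]) = {s0, s2, s3, s4, s5}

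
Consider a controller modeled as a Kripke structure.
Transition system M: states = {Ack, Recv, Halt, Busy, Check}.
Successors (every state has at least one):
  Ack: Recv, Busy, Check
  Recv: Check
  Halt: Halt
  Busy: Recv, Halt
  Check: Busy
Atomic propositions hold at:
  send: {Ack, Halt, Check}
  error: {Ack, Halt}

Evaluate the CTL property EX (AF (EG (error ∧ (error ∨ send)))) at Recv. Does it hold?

Sat(error ∨ send) = {Ack, Halt, Check}
Sat(error ∧ (error ∨ send)) = {Ack, Halt}
EG (error ∧ (error ∨ send)): greatest fixpoint, start Z0 = {Ack, Halt}, keep only states in Sat with some successor in Z. Z1 = {Halt}; fixed.
Sat(EG (error ∧ (error ∨ send))) = {Halt}
AF (EG (error ∧ (error ∨ send))): least fixpoint, start Z0 = {Halt}, add states with every successor in Z. Already a fixed point.
Sat(AF (EG (error ∧ (error ∨ send)))) = {Halt}
Sat(EX (AF (EG (error ∧ (error ∨ send))))) = {s : some successor in {Halt}} = {Halt, Busy}
Recv ∉ Sat(EX (AF (EG (error ∧ (error ∨ send))))) = {Halt, Busy}, so the formula does not hold at Recv.

No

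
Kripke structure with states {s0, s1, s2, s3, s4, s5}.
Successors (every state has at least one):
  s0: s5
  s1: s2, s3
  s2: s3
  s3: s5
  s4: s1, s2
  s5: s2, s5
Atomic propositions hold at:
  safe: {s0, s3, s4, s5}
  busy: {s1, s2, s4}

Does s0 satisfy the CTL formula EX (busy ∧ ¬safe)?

No

Sat(¬safe) = {s1, s2}
Sat(busy ∧ ¬safe) = {s1, s2}
Sat(EX (busy ∧ ¬safe)) = {s : some successor in {s1, s2}} = {s1, s4, s5}
s0 ∉ Sat(EX (busy ∧ ¬safe)) = {s1, s4, s5}, so the formula does not hold at s0.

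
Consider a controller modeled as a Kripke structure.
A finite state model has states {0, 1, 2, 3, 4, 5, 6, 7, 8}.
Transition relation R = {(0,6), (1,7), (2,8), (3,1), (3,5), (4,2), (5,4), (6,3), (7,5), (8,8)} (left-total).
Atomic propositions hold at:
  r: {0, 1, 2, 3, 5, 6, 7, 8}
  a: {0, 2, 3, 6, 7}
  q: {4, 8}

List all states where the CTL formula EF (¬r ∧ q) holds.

Sat(¬r) = {4}
Sat(¬r ∧ q) = {4}
EF (¬r ∧ q): least fixpoint, start Z0 = {4}, add states with some successor in Z. Z1 = {4, 5}; Z2 = {3, 4, 5, 7}; Z3 = {1, 3, 4, 5, 6, 7}; Z4 = {0, 1, 3, 4, 5, 6, 7}; fixed.
Sat(EF (¬r ∧ q)) = {0, 1, 3, 4, 5, 6, 7}

{0, 1, 3, 4, 5, 6, 7}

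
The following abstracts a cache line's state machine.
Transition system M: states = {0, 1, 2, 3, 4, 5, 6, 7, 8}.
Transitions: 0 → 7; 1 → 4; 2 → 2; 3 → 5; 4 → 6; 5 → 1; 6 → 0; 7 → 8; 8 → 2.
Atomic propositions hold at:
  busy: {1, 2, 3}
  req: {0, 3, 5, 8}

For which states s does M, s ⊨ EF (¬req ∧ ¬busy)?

Sat(¬req) = {1, 2, 4, 6, 7}
Sat(¬busy) = {0, 4, 5, 6, 7, 8}
Sat(¬req ∧ ¬busy) = {4, 6, 7}
EF (¬req ∧ ¬busy): least fixpoint, start Z0 = {4, 6, 7}, add states with some successor in Z. Z1 = {0, 1, 4, 6, 7}; Z2 = {0, 1, 4, 5, 6, 7}; Z3 = {0, 1, 3, 4, 5, 6, 7}; fixed.
Sat(EF (¬req ∧ ¬busy)) = {0, 1, 3, 4, 5, 6, 7}

{0, 1, 3, 4, 5, 6, 7}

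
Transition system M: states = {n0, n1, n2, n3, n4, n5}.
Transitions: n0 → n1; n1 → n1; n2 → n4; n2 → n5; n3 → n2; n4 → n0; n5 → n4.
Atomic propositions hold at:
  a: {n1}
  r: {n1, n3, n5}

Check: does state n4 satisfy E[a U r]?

No

E[a U r]: least fixpoint, start Z0 = Sat(r) = {n1, n3, n5}, add states in Sat(a) with some successor in Z. Already a fixed point.
Sat(E[a U r]) = {n1, n3, n5}
n4 ∉ Sat(E[a U r]) = {n1, n3, n5}, so the formula does not hold at n4.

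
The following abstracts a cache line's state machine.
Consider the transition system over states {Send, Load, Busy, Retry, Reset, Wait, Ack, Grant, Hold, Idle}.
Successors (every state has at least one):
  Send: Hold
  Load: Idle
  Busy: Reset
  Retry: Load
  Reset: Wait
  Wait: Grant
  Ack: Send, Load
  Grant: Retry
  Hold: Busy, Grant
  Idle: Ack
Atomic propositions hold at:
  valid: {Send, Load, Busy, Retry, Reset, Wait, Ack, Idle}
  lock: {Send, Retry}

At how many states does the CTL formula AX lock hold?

Sat(AX lock) = {s : every successor in {Send, Retry}} = {Grant}
|Sat(AX lock)| = |{Grant}| = 1.

1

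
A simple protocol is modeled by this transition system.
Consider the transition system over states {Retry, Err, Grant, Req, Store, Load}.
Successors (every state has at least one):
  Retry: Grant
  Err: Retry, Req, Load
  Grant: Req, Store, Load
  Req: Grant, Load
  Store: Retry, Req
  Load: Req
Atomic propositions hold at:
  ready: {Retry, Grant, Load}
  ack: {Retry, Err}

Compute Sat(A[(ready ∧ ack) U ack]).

Sat(ready ∧ ack) = {Retry}
A[(ready ∧ ack) U ack]: least fixpoint, start Z0 = Sat(ack) = {Retry, Err}, add states in Sat(ready ∧ ack) with every successor in Z. Already a fixed point.
Sat(A[(ready ∧ ack) U ack]) = {Retry, Err}

{Retry, Err}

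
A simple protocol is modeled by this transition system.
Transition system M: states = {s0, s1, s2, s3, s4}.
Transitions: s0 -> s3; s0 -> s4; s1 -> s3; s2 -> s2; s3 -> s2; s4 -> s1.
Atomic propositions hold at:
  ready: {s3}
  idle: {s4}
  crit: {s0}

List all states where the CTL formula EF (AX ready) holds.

Sat(AX ready) = {s : every successor in {s3}} = {s1}
EF (AX ready): least fixpoint, start Z0 = {s1}, add states with some successor in Z. Z1 = {s1, s4}; Z2 = {s0, s1, s4}; fixed.
Sat(EF (AX ready)) = {s0, s1, s4}

{s0, s1, s4}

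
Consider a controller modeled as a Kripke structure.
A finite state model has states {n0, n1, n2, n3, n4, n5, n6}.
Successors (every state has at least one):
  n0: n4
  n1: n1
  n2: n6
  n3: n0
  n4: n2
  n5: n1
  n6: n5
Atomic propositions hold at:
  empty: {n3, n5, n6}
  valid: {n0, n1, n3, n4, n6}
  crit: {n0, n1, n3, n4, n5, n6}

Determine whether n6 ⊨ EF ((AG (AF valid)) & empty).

AF valid: least fixpoint, start Z0 = {n0, n1, n3, n4, n6}, add states with every successor in Z. Z1 = {n0, n1, n2, n3, n4, n5, n6}; fixed.
Sat(AF valid) = {n0, n1, n2, n3, n4, n5, n6}
AG (AF valid): greatest fixpoint, start Z0 = {n0, n1, n2, n3, n4, n5, n6}, keep only states in Sat with every successor in Z. Already a fixed point.
Sat(AG (AF valid)) = {n0, n1, n2, n3, n4, n5, n6}
Sat((AG (AF valid)) & empty) = {n3, n5, n6}
EF ((AG (AF valid)) & empty): least fixpoint, start Z0 = {n3, n5, n6}, add states with some successor in Z. Z1 = {n2, n3, n5, n6}; Z2 = {n2, n3, n4, n5, n6}; Z3 = {n0, n2, n3, n4, n5, n6}; fixed.
Sat(EF ((AG (AF valid)) & empty)) = {n0, n2, n3, n4, n5, n6}
n6 ∈ Sat(EF ((AG (AF valid)) & empty)) = {n0, n2, n3, n4, n5, n6}, so the formula holds at n6.

Yes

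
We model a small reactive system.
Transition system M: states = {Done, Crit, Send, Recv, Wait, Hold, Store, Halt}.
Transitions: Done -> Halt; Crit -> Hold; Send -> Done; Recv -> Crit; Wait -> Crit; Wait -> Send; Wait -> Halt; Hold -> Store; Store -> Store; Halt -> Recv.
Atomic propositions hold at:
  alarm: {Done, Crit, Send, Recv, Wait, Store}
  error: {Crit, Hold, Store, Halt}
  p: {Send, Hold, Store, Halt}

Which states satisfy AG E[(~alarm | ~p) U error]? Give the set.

Sat(~alarm) = {Hold, Halt}
Sat(~p) = {Done, Crit, Recv, Wait}
Sat(~alarm | ~p) = {Done, Crit, Recv, Wait, Hold, Halt}
E[(~alarm | ~p) U error]: least fixpoint, start Z0 = Sat(error) = {Crit, Hold, Store, Halt}, add states in Sat(~alarm | ~p) with some successor in Z. Z1 = {Done, Crit, Recv, Wait, Hold, Store, Halt}; fixed.
Sat(E[(~alarm | ~p) U error]) = {Done, Crit, Recv, Wait, Hold, Store, Halt}
AG E[(~alarm | ~p) U error]: greatest fixpoint, start Z0 = {Done, Crit, Recv, Wait, Hold, Store, Halt}, keep only states in Sat with every successor in Z. Z1 = {Done, Crit, Recv, Hold, Store, Halt}; fixed.
Sat(AG E[(~alarm | ~p) U error]) = {Done, Crit, Recv, Hold, Store, Halt}

{Done, Crit, Recv, Hold, Store, Halt}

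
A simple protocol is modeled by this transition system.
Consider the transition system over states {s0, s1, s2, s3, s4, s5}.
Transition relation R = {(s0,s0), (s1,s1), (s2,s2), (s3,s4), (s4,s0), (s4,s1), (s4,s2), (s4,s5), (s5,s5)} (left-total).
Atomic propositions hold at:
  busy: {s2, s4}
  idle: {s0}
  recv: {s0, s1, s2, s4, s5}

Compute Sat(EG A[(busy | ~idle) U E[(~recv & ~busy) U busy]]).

{s2, s3, s4}

Sat(~idle) = {s1, s2, s3, s4, s5}
Sat(busy | ~idle) = {s1, s2, s3, s4, s5}
Sat(~recv) = {s3}
Sat(~busy) = {s0, s1, s3, s5}
Sat(~recv & ~busy) = {s3}
E[(~recv & ~busy) U busy]: least fixpoint, start Z0 = Sat(busy) = {s2, s4}, add states in Sat(~recv & ~busy) with some successor in Z. Z1 = {s2, s3, s4}; fixed.
Sat(E[(~recv & ~busy) U busy]) = {s2, s3, s4}
A[(busy | ~idle) U E[(~recv & ~busy) U busy]]: least fixpoint, start Z0 = Sat(E[(~recv & ~busy) U busy]) = {s2, s3, s4}, add states in Sat(busy | ~idle) with every successor in Z. Already a fixed point.
Sat(A[(busy | ~idle) U E[(~recv & ~busy) U busy]]) = {s2, s3, s4}
EG A[(busy | ~idle) U E[(~recv & ~busy) U busy]]: greatest fixpoint, start Z0 = {s2, s3, s4}, keep only states in Sat with some successor in Z. Already a fixed point.
Sat(EG A[(busy | ~idle) U E[(~recv & ~busy) U busy]]) = {s2, s3, s4}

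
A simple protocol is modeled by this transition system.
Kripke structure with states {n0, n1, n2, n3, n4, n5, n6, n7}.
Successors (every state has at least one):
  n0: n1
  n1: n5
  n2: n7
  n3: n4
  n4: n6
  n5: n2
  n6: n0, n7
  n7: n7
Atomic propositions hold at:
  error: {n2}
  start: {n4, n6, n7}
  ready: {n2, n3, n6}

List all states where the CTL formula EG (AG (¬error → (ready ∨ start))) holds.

{n2, n7}

Sat(¬error) = {n0, n1, n3, n4, n5, n6, n7}
Sat(ready ∨ start) = {n2, n3, n4, n6, n7}
Sat(¬error → (ready ∨ start)) = {n2, n3, n4, n6, n7}
AG (¬error → (ready ∨ start)): greatest fixpoint, start Z0 = {n2, n3, n4, n6, n7}, keep only states in Sat with every successor in Z. Z1 = {n2, n3, n4, n7}; Z2 = {n2, n3, n7}; Z3 = {n2, n7}; fixed.
Sat(AG (¬error → (ready ∨ start))) = {n2, n7}
EG (AG (¬error → (ready ∨ start))): greatest fixpoint, start Z0 = {n2, n7}, keep only states in Sat with some successor in Z. Already a fixed point.
Sat(EG (AG (¬error → (ready ∨ start)))) = {n2, n7}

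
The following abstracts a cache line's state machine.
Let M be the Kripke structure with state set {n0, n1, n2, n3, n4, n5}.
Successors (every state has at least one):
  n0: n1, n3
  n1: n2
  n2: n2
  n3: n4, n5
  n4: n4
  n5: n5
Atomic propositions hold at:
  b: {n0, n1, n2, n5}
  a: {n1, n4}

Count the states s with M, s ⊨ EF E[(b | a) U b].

5

Sat(b | a) = {n0, n1, n2, n4, n5}
E[(b | a) U b]: least fixpoint, start Z0 = Sat(b) = {n0, n1, n2, n5}, add states in Sat(b | a) with some successor in Z. Already a fixed point.
Sat(E[(b | a) U b]) = {n0, n1, n2, n5}
EF E[(b | a) U b]: least fixpoint, start Z0 = {n0, n1, n2, n5}, add states with some successor in Z. Z1 = {n0, n1, n2, n3, n5}; fixed.
Sat(EF E[(b | a) U b]) = {n0, n1, n2, n3, n5}
|Sat(EF E[(b | a) U b])| = |{n0, n1, n2, n3, n5}| = 5.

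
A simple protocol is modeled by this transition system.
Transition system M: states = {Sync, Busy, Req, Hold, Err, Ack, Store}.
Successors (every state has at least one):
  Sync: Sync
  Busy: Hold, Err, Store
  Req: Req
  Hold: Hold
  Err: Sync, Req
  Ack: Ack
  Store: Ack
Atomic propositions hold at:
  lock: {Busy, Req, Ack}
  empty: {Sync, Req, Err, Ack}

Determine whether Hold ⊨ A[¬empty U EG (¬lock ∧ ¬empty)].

Yes

Sat(¬empty) = {Busy, Hold, Store}
Sat(¬lock) = {Sync, Hold, Err, Store}
Sat(¬lock ∧ ¬empty) = {Hold, Store}
EG (¬lock ∧ ¬empty): greatest fixpoint, start Z0 = {Hold, Store}, keep only states in Sat with some successor in Z. Z1 = {Hold}; fixed.
Sat(EG (¬lock ∧ ¬empty)) = {Hold}
A[¬empty U EG (¬lock ∧ ¬empty)]: least fixpoint, start Z0 = Sat(EG (¬lock ∧ ¬empty)) = {Hold}, add states in Sat(¬empty) with every successor in Z. Already a fixed point.
Sat(A[¬empty U EG (¬lock ∧ ¬empty)]) = {Hold}
Hold ∈ Sat(A[¬empty U EG (¬lock ∧ ¬empty)]) = {Hold}, so the formula holds at Hold.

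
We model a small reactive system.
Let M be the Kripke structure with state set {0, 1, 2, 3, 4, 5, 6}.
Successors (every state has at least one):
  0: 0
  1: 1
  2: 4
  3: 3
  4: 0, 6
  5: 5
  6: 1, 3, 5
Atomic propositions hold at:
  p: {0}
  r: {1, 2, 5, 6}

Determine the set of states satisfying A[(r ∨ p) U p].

Sat(r ∨ p) = {0, 1, 2, 5, 6}
A[(r ∨ p) U p]: least fixpoint, start Z0 = Sat(p) = {0}, add states in Sat(r ∨ p) with every successor in Z. Already a fixed point.
Sat(A[(r ∨ p) U p]) = {0}

{0}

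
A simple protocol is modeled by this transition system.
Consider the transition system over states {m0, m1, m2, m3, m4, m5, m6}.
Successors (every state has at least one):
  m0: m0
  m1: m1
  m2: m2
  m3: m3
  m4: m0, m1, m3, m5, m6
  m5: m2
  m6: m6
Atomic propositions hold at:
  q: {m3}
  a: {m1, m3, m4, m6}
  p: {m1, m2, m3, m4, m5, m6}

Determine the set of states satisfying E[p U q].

{m3, m4}

E[p U q]: least fixpoint, start Z0 = Sat(q) = {m3}, add states in Sat(p) with some successor in Z. Z1 = {m3, m4}; fixed.
Sat(E[p U q]) = {m3, m4}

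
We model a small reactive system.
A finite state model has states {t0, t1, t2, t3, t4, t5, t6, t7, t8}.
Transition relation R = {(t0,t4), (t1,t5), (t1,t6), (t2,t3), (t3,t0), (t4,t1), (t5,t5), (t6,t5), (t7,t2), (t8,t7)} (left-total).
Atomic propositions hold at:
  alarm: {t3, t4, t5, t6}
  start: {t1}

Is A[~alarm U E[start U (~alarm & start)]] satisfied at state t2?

Sat(~alarm) = {t0, t1, t2, t7, t8}
Sat(~alarm & start) = {t1}
E[start U (~alarm & start)]: least fixpoint, start Z0 = Sat((~alarm & start)) = {t1}, add states in Sat(start) with some successor in Z. Already a fixed point.
Sat(E[start U (~alarm & start)]) = {t1}
A[~alarm U E[start U (~alarm & start)]]: least fixpoint, start Z0 = Sat(E[start U (~alarm & start)]) = {t1}, add states in Sat(~alarm) with every successor in Z. Already a fixed point.
Sat(A[~alarm U E[start U (~alarm & start)]]) = {t1}
t2 ∉ Sat(A[~alarm U E[start U (~alarm & start)]]) = {t1}, so the formula does not hold at t2.

No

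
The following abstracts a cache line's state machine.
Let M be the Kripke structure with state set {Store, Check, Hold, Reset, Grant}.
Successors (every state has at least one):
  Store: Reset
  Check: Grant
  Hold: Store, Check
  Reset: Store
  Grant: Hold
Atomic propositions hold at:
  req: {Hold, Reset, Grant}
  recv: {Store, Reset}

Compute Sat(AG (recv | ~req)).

Sat(~req) = {Store, Check}
Sat(recv | ~req) = {Store, Check, Reset}
AG (recv | ~req): greatest fixpoint, start Z0 = {Store, Check, Reset}, keep only states in Sat with every successor in Z. Z1 = {Store, Reset}; fixed.
Sat(AG (recv | ~req)) = {Store, Reset}

{Store, Reset}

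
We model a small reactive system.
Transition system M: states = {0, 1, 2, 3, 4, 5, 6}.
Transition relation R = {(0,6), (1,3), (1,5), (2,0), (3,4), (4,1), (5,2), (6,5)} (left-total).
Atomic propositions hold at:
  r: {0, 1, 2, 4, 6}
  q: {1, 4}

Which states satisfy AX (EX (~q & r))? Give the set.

Sat(~q) = {0, 2, 3, 5, 6}
Sat(~q & r) = {0, 2, 6}
Sat(EX (~q & r)) = {s : some successor in {0, 2, 6}} = {0, 2, 5}
Sat(AX (EX (~q & r))) = {s : every successor in {0, 2, 5}} = {2, 5, 6}

{2, 5, 6}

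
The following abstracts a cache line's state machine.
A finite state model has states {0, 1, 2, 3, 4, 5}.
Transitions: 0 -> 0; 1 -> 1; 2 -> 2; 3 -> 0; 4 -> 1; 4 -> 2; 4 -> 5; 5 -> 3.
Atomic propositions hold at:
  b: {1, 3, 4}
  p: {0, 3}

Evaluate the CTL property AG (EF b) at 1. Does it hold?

EF b: least fixpoint, start Z0 = {1, 3, 4}, add states with some successor in Z. Z1 = {1, 3, 4, 5}; fixed.
Sat(EF b) = {1, 3, 4, 5}
AG (EF b): greatest fixpoint, start Z0 = {1, 3, 4, 5}, keep only states in Sat with every successor in Z. Z1 = {1, 5}; Z2 = {1}; fixed.
Sat(AG (EF b)) = {1}
1 ∈ Sat(AG (EF b)) = {1}, so the formula holds at 1.

Yes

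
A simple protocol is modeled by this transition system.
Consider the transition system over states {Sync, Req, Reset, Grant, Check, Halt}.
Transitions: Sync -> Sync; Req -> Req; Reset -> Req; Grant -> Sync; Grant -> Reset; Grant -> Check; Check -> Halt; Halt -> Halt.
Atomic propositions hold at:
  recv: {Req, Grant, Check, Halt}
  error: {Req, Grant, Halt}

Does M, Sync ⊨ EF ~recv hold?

Yes

Sat(~recv) = {Sync, Reset}
EF ~recv: least fixpoint, start Z0 = {Sync, Reset}, add states with some successor in Z. Z1 = {Sync, Reset, Grant}; fixed.
Sat(EF ~recv) = {Sync, Reset, Grant}
Sync ∈ Sat(EF ~recv) = {Sync, Reset, Grant}, so the formula holds at Sync.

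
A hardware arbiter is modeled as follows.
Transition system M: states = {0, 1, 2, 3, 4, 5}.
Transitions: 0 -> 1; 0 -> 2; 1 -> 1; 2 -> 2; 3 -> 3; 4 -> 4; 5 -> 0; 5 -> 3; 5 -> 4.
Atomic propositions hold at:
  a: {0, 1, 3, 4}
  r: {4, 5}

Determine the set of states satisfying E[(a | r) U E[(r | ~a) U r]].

{4, 5}

Sat(a | r) = {0, 1, 3, 4, 5}
Sat(~a) = {2, 5}
Sat(r | ~a) = {2, 4, 5}
E[(r | ~a) U r]: least fixpoint, start Z0 = Sat(r) = {4, 5}, add states in Sat(r | ~a) with some successor in Z. Already a fixed point.
Sat(E[(r | ~a) U r]) = {4, 5}
E[(a | r) U E[(r | ~a) U r]]: least fixpoint, start Z0 = Sat(E[(r | ~a) U r]) = {4, 5}, add states in Sat(a | r) with some successor in Z. Already a fixed point.
Sat(E[(a | r) U E[(r | ~a) U r]]) = {4, 5}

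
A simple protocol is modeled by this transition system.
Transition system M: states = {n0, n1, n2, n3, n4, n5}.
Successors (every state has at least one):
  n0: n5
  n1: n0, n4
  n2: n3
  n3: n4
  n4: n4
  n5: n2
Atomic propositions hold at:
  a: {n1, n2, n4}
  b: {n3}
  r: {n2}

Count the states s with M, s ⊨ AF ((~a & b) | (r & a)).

Sat(~a) = {n0, n3, n5}
Sat(~a & b) = {n3}
Sat(r & a) = {n2}
Sat((~a & b) | (r & a)) = {n2, n3}
AF ((~a & b) | (r & a)): least fixpoint, start Z0 = {n2, n3}, add states with every successor in Z. Z1 = {n2, n3, n5}; Z2 = {n0, n2, n3, n5}; fixed.
Sat(AF ((~a & b) | (r & a))) = {n0, n2, n3, n5}
|Sat(AF ((~a & b) | (r & a)))| = |{n0, n2, n3, n5}| = 4.

4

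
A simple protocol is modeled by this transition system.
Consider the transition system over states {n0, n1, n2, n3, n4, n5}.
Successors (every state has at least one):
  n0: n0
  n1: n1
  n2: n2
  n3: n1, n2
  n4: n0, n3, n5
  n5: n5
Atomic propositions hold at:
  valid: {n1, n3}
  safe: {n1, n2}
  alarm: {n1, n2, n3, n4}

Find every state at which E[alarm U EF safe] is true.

{n1, n2, n3, n4}

EF safe: least fixpoint, start Z0 = {n1, n2}, add states with some successor in Z. Z1 = {n1, n2, n3}; Z2 = {n1, n2, n3, n4}; fixed.
Sat(EF safe) = {n1, n2, n3, n4}
E[alarm U EF safe]: least fixpoint, start Z0 = Sat(EF safe) = {n1, n2, n3, n4}, add states in Sat(alarm) with some successor in Z. Already a fixed point.
Sat(E[alarm U EF safe]) = {n1, n2, n3, n4}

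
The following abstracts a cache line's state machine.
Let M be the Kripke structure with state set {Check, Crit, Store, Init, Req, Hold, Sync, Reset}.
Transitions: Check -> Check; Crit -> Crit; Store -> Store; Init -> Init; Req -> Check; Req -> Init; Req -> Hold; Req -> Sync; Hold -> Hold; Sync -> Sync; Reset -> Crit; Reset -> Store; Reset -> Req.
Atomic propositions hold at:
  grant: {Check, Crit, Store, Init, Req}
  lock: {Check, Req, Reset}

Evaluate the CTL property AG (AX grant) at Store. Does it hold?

Sat(AX grant) = {s : every successor in {Check, Crit, Store, Init, Req}} = {Check, Crit, Store, Init, Reset}
AG (AX grant): greatest fixpoint, start Z0 = {Check, Crit, Store, Init, Reset}, keep only states in Sat with every successor in Z. Z1 = {Check, Crit, Store, Init}; fixed.
Sat(AG (AX grant)) = {Check, Crit, Store, Init}
Store ∈ Sat(AG (AX grant)) = {Check, Crit, Store, Init}, so the formula holds at Store.

Yes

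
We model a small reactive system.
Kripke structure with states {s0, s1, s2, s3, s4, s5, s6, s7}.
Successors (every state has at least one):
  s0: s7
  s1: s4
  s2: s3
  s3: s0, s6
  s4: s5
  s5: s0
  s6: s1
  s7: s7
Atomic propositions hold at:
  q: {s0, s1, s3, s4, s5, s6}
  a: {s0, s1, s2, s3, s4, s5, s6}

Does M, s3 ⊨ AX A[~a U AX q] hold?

No

Sat(~a) = {s7}
Sat(AX q) = {s : every successor in {s0, s1, s3, s4, s5, s6}} = {s1, s2, s3, s4, s5, s6}
A[~a U AX q]: least fixpoint, start Z0 = Sat(AX q) = {s1, s2, s3, s4, s5, s6}, add states in Sat(~a) with every successor in Z. Already a fixed point.
Sat(A[~a U AX q]) = {s1, s2, s3, s4, s5, s6}
Sat(AX A[~a U AX q]) = {s : every successor in {s1, s2, s3, s4, s5, s6}} = {s1, s2, s4, s6}
s3 ∉ Sat(AX A[~a U AX q]) = {s1, s2, s4, s6}, so the formula does not hold at s3.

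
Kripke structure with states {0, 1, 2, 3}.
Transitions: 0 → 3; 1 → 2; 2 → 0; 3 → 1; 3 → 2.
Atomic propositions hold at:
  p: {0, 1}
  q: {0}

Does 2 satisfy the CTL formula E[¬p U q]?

Yes

Sat(¬p) = {2, 3}
E[¬p U q]: least fixpoint, start Z0 = Sat(q) = {0}, add states in Sat(¬p) with some successor in Z. Z1 = {0, 2}; Z2 = {0, 2, 3}; fixed.
Sat(E[¬p U q]) = {0, 2, 3}
2 ∈ Sat(E[¬p U q]) = {0, 2, 3}, so the formula holds at 2.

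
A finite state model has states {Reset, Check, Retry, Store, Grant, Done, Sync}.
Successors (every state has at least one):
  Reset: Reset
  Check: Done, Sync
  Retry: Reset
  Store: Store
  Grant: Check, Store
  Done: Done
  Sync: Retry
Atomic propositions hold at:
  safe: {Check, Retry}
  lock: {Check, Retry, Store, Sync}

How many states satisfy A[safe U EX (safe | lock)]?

Sat(safe | lock) = {Check, Retry, Store, Sync}
Sat(EX (safe | lock)) = {s : some successor in {Check, Retry, Store, Sync}} = {Check, Store, Grant, Sync}
A[safe U EX (safe | lock)]: least fixpoint, start Z0 = Sat(EX (safe | lock)) = {Check, Store, Grant, Sync}, add states in Sat(safe) with every successor in Z. Already a fixed point.
Sat(A[safe U EX (safe | lock)]) = {Check, Store, Grant, Sync}
|Sat(A[safe U EX (safe | lock)])| = |{Check, Store, Grant, Sync}| = 4.

4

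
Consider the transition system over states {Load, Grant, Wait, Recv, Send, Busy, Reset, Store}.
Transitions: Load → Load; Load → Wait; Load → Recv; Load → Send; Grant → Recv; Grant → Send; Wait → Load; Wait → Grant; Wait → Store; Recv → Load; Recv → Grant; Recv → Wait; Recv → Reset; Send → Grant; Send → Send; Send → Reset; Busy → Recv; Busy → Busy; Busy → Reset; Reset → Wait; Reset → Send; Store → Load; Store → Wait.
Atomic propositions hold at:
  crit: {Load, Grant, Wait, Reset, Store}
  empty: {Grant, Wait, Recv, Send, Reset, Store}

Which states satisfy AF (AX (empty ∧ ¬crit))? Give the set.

{Grant}

Sat(¬crit) = {Recv, Send, Busy}
Sat(empty ∧ ¬crit) = {Recv, Send}
Sat(AX (empty ∧ ¬crit)) = {s : every successor in {Recv, Send}} = {Grant}
AF (AX (empty ∧ ¬crit)): least fixpoint, start Z0 = {Grant}, add states with every successor in Z. Already a fixed point.
Sat(AF (AX (empty ∧ ¬crit))) = {Grant}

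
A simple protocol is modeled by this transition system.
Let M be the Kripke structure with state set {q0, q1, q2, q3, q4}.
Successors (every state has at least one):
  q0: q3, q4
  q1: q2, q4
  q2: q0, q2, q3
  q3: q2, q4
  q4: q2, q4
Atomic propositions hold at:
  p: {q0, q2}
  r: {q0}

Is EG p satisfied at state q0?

No

EG p: greatest fixpoint, start Z0 = {q0, q2}, keep only states in Sat with some successor in Z. Z1 = {q2}; fixed.
Sat(EG p) = {q2}
q0 ∉ Sat(EG p) = {q2}, so the formula does not hold at q0.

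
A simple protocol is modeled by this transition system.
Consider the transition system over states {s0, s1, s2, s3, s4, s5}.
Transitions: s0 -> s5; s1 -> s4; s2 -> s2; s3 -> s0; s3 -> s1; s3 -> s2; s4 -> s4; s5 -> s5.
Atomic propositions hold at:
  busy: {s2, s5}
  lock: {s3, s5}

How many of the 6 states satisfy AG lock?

AG lock: greatest fixpoint, start Z0 = {s3, s5}, keep only states in Sat with every successor in Z. Z1 = {s5}; fixed.
Sat(AG lock) = {s5}
|Sat(AG lock)| = |{s5}| = 1.

1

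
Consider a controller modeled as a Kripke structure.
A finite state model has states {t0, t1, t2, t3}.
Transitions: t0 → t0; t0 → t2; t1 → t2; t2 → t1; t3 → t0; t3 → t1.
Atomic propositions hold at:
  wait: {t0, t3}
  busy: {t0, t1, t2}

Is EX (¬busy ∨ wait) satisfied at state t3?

Sat(¬busy) = {t3}
Sat(¬busy ∨ wait) = {t0, t3}
Sat(EX (¬busy ∨ wait)) = {s : some successor in {t0, t3}} = {t0, t3}
t3 ∈ Sat(EX (¬busy ∨ wait)) = {t0, t3}, so the formula holds at t3.

Yes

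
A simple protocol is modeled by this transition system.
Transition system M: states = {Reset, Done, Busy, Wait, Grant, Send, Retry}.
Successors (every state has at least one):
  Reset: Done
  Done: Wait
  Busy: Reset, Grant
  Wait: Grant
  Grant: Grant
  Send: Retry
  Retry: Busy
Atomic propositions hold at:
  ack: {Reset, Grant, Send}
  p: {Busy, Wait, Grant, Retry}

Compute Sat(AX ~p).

Sat(~p) = {Reset, Done, Send}
Sat(AX ~p) = {s : every successor in {Reset, Done, Send}} = {Reset}

{Reset}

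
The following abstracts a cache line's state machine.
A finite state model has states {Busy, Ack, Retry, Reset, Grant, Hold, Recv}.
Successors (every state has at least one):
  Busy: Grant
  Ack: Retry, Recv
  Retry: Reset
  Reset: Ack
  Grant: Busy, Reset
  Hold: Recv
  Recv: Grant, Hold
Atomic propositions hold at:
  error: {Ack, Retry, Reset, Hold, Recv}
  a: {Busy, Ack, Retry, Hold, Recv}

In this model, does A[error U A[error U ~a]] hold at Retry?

Yes

Sat(~a) = {Reset, Grant}
A[error U ~a]: least fixpoint, start Z0 = Sat(~a) = {Reset, Grant}, add states in Sat(error) with every successor in Z. Z1 = {Retry, Reset, Grant}; fixed.
Sat(A[error U ~a]) = {Retry, Reset, Grant}
A[error U A[error U ~a]]: least fixpoint, start Z0 = Sat(A[error U ~a]) = {Retry, Reset, Grant}, add states in Sat(error) with every successor in Z. Already a fixed point.
Sat(A[error U A[error U ~a]]) = {Retry, Reset, Grant}
Retry ∈ Sat(A[error U A[error U ~a]]) = {Retry, Reset, Grant}, so the formula holds at Retry.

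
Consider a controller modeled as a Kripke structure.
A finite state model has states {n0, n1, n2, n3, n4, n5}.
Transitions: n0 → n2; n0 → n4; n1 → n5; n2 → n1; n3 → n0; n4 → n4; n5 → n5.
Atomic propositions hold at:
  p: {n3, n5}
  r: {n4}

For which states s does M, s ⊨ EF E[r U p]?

E[r U p]: least fixpoint, start Z0 = Sat(p) = {n3, n5}, add states in Sat(r) with some successor in Z. Already a fixed point.
Sat(E[r U p]) = {n3, n5}
EF E[r U p]: least fixpoint, start Z0 = {n3, n5}, add states with some successor in Z. Z1 = {n1, n3, n5}; Z2 = {n1, n2, n3, n5}; Z3 = {n0, n1, n2, n3, n5}; fixed.
Sat(EF E[r U p]) = {n0, n1, n2, n3, n5}

{n0, n1, n2, n3, n5}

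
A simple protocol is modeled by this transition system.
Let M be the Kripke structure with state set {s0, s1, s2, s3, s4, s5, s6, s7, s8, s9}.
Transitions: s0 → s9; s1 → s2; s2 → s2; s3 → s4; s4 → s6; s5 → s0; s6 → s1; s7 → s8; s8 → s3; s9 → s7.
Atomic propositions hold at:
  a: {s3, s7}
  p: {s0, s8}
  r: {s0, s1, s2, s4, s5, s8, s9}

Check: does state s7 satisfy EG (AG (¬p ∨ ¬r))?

No

Sat(¬p) = {s1, s2, s3, s4, s5, s6, s7, s9}
Sat(¬r) = {s3, s6, s7}
Sat(¬p ∨ ¬r) = {s1, s2, s3, s4, s5, s6, s7, s9}
AG (¬p ∨ ¬r): greatest fixpoint, start Z0 = {s1, s2, s3, s4, s5, s6, s7, s9}, keep only states in Sat with every successor in Z. Z1 = {s1, s2, s3, s4, s6, s9}; Z2 = {s1, s2, s3, s4, s6}; fixed.
Sat(AG (¬p ∨ ¬r)) = {s1, s2, s3, s4, s6}
EG (AG (¬p ∨ ¬r)): greatest fixpoint, start Z0 = {s1, s2, s3, s4, s6}, keep only states in Sat with some successor in Z. Already a fixed point.
Sat(EG (AG (¬p ∨ ¬r))) = {s1, s2, s3, s4, s6}
s7 ∉ Sat(EG (AG (¬p ∨ ¬r))) = {s1, s2, s3, s4, s6}, so the formula does not hold at s7.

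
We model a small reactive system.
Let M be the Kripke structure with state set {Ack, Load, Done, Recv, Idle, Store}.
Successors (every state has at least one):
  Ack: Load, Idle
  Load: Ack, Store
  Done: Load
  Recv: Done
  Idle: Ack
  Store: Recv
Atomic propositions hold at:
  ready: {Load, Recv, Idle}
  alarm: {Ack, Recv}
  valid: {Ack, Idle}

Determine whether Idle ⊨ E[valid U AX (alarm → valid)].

Yes

Sat(alarm → valid) = {Ack, Load, Done, Idle, Store}
Sat(AX (alarm → valid)) = {s : every successor in {Ack, Load, Done, Idle, Store}} = {Ack, Load, Done, Recv, Idle}
E[valid U AX (alarm → valid)]: least fixpoint, start Z0 = Sat(AX (alarm → valid)) = {Ack, Load, Done, Recv, Idle}, add states in Sat(valid) with some successor in Z. Already a fixed point.
Sat(E[valid U AX (alarm → valid)]) = {Ack, Load, Done, Recv, Idle}
Idle ∈ Sat(E[valid U AX (alarm → valid)]) = {Ack, Load, Done, Recv, Idle}, so the formula holds at Idle.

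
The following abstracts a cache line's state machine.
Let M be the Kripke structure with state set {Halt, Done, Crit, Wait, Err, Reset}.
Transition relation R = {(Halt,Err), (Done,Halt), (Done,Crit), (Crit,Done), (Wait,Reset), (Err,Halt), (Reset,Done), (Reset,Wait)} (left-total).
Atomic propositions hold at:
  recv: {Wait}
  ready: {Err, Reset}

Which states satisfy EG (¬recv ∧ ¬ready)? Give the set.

Sat(¬recv) = {Halt, Done, Crit, Err, Reset}
Sat(¬ready) = {Halt, Done, Crit, Wait}
Sat(¬recv ∧ ¬ready) = {Halt, Done, Crit}
EG (¬recv ∧ ¬ready): greatest fixpoint, start Z0 = {Halt, Done, Crit}, keep only states in Sat with some successor in Z. Z1 = {Done, Crit}; fixed.
Sat(EG (¬recv ∧ ¬ready)) = {Done, Crit}

{Done, Crit}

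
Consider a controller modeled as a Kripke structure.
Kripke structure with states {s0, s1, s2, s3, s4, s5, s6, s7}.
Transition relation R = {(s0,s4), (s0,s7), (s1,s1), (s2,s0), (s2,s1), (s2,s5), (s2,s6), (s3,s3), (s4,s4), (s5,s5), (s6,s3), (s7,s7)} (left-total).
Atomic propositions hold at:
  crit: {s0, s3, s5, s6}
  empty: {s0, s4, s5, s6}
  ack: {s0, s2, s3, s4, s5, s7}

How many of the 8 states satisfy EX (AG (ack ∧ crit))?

4

Sat(ack ∧ crit) = {s0, s3, s5}
AG (ack ∧ crit): greatest fixpoint, start Z0 = {s0, s3, s5}, keep only states in Sat with every successor in Z. Z1 = {s3, s5}; fixed.
Sat(AG (ack ∧ crit)) = {s3, s5}
Sat(EX (AG (ack ∧ crit))) = {s : some successor in {s3, s5}} = {s2, s3, s5, s6}
|Sat(EX (AG (ack ∧ crit)))| = |{s2, s3, s5, s6}| = 4.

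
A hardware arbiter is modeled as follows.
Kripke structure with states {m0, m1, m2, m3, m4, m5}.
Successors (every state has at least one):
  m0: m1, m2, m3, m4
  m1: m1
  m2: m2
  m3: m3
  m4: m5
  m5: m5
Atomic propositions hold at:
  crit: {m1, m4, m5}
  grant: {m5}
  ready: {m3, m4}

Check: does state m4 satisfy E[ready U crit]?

E[ready U crit]: least fixpoint, start Z0 = Sat(crit) = {m1, m4, m5}, add states in Sat(ready) with some successor in Z. Already a fixed point.
Sat(E[ready U crit]) = {m1, m4, m5}
m4 ∈ Sat(E[ready U crit]) = {m1, m4, m5}, so the formula holds at m4.

Yes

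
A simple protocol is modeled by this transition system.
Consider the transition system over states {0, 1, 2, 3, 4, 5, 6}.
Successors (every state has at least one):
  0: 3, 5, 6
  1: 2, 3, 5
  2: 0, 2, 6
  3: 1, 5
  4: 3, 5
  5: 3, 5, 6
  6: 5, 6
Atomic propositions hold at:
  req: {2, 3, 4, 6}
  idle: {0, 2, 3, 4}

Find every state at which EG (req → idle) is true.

{0, 1, 2, 3, 4, 5}

Sat(req → idle) = {0, 1, 2, 3, 4, 5}
EG (req → idle): greatest fixpoint, start Z0 = {0, 1, 2, 3, 4, 5}, keep only states in Sat with some successor in Z. Already a fixed point.
Sat(EG (req → idle)) = {0, 1, 2, 3, 4, 5}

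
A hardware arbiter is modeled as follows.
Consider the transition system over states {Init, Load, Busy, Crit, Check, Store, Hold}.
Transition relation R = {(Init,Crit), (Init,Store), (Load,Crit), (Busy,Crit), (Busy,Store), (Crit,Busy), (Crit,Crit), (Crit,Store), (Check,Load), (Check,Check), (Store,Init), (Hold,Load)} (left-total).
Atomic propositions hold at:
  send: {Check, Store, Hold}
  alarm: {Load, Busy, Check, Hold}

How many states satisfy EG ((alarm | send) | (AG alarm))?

1

Sat(alarm | send) = {Load, Busy, Check, Store, Hold}
AG alarm: greatest fixpoint, start Z0 = {Load, Busy, Check, Hold}, keep only states in Sat with every successor in Z. Z1 = {Check, Hold}; Z2 = ∅; fixed.
Sat(AG alarm) = ∅
Sat((alarm | send) | (AG alarm)) = {Load, Busy, Check, Store, Hold}
EG ((alarm | send) | (AG alarm)): greatest fixpoint, start Z0 = {Load, Busy, Check, Store, Hold}, keep only states in Sat with some successor in Z. Z1 = {Busy, Check, Hold}; Z2 = {Check}; fixed.
Sat(EG ((alarm | send) | (AG alarm))) = {Check}
|Sat(EG ((alarm | send) | (AG alarm)))| = |{Check}| = 1.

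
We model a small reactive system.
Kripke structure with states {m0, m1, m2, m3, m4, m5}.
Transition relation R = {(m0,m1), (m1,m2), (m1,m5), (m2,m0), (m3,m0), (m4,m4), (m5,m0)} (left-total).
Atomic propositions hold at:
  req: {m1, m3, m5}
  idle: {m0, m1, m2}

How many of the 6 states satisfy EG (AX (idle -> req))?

1

Sat(idle -> req) = {m1, m3, m4, m5}
Sat(AX (idle -> req)) = {s : every successor in {m1, m3, m4, m5}} = {m0, m4}
EG (AX (idle -> req)): greatest fixpoint, start Z0 = {m0, m4}, keep only states in Sat with some successor in Z. Z1 = {m4}; fixed.
Sat(EG (AX (idle -> req))) = {m4}
|Sat(EG (AX (idle -> req)))| = |{m4}| = 1.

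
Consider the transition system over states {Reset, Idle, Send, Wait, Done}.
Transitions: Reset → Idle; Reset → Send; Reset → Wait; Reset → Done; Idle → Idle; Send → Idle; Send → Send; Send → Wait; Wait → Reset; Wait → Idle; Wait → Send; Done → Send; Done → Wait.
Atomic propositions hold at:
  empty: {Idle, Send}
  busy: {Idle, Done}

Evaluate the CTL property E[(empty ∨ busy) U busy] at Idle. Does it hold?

Sat(empty ∨ busy) = {Idle, Send, Done}
E[(empty ∨ busy) U busy]: least fixpoint, start Z0 = Sat(busy) = {Idle, Done}, add states in Sat(empty ∨ busy) with some successor in Z. Z1 = {Idle, Send, Done}; fixed.
Sat(E[(empty ∨ busy) U busy]) = {Idle, Send, Done}
Idle ∈ Sat(E[(empty ∨ busy) U busy]) = {Idle, Send, Done}, so the formula holds at Idle.

Yes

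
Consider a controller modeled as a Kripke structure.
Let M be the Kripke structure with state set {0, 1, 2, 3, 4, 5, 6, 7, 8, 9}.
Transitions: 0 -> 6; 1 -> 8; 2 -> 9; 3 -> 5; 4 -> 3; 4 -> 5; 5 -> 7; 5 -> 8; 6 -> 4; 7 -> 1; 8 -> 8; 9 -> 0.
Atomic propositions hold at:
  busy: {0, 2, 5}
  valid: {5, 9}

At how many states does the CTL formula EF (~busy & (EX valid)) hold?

6

Sat(~busy) = {1, 3, 4, 6, 7, 8, 9}
Sat(EX valid) = {s : some successor in {5, 9}} = {2, 3, 4}
Sat(~busy & (EX valid)) = {3, 4}
EF (~busy & (EX valid)): least fixpoint, start Z0 = {3, 4}, add states with some successor in Z. Z1 = {3, 4, 6}; Z2 = {0, 3, 4, 6}; Z3 = {0, 3, 4, 6, 9}; Z4 = {0, 2, 3, 4, 6, 9}; fixed.
Sat(EF (~busy & (EX valid))) = {0, 2, 3, 4, 6, 9}
|Sat(EF (~busy & (EX valid)))| = |{0, 2, 3, 4, 6, 9}| = 6.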